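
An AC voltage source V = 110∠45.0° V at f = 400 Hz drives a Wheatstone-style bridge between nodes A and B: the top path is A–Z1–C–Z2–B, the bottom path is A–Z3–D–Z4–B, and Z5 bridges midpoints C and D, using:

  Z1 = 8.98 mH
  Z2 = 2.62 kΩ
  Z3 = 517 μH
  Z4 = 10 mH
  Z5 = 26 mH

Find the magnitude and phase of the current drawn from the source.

Step 1 — Angular frequency: ω = 2π·f = 2π·400 = 2513 rad/s.
Step 2 — Component impedances:
  Z1: Z = jωL = j·2513·0.00898 = 0 + j22.57 Ω
  Z2: Z = R = 2620 Ω
  Z3: Z = jωL = j·2513·0.000517 = 0 + j1.299 Ω
  Z4: Z = jωL = j·2513·0.01 = 0 + j25.13 Ω
  Z5: Z = jωL = j·2513·0.026 = 0 + j65.35 Ω
Step 3 — Bridge requires nodal analysis (the Z5 bridge couples midpoints C and D, so the two paths cannot be reduced to a simple series/parallel combination). Setting node B to ground and injecting 1 A at node A, the 3-node admittance system at A, C, D solves to V_A = Z_AB = 0.2596 + j26.41 Ω = 26.41∠89.4° Ω.
Step 4 — Source phasor: V = 110∠45.0° V = 77.78 + j77.78 V.
Step 5 — Ohm's law: I = V / Z_total = (77.78 + j77.78) / (0.2596 + j26.41) = 2.974 - j2.916 A.
Step 6 — Convert to polar: |I| = 4.165 A, ∠I = -44.4°.

I = 4.165∠-44.4° A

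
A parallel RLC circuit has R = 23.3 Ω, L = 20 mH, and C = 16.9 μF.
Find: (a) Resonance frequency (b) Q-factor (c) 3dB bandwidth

Step 1 — Resonance: ω₀ = 1/√(LC) = 1/√(0.02·1.69e-05) = 1720 rad/s.
Step 2 — f₀ = ω₀/(2π) = 273.8 Hz.
Step 3 — Parallel Q: Q = R/(ω₀L) = 23.3/(1720·0.02) = 0.6773.
Step 4 — Bandwidth: Δω = ω₀/Q = 2540 rad/s; BW = Δω/(2π) = 404.2 Hz.

(a) f₀ = 273.8 Hz  (b) Q = 0.6773  (c) BW = 404.2 Hz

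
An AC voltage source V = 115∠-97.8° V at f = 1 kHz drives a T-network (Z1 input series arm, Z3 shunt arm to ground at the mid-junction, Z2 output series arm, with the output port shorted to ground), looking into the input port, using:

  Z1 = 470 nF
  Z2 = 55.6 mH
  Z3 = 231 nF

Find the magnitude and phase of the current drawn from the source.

Step 1 — Angular frequency: ω = 2π·f = 2π·1000 = 6283 rad/s.
Step 2 — Component impedances:
  Z1: Z = 1/(jωC) = -j/(ω·C) = 0 - j338.6 Ω
  Z2: Z = jωL = j·6283·0.0556 = 0 + j349.3 Ω
  Z3: Z = 1/(jωC) = -j/(ω·C) = 0 - j689 Ω
Step 3 — With the output port shorted to ground, the output series arm Z2 runs from the junction to ground; the shunt arm Z3 also runs from the junction to ground. They appear in parallel: Z3 || Z2 = 0 + j708.7 Ω.
Step 4 — Series with input arm Z1: Z_in = Z1 + (Z3 || Z2) = 0 + j370 Ω = 370∠90.0° Ω.
Step 5 — Source phasor: V = 115∠-97.8° V = -15.61 - j113.9 V.
Step 6 — Ohm's law: I = V / Z_total = (-15.61 - j113.9) / (0 + j370) = -0.3079 + j0.04218 A.
Step 7 — Convert to polar: |I| = 0.3108 A, ∠I = 172.2°.

I = 0.3108∠172.2° A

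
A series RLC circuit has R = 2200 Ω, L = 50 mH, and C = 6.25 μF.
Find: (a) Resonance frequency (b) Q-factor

Step 1 — Resonance condition Im(Z)=0 gives ω₀ = 1/√(LC).
Step 2 — ω₀ = 1/√(0.05·6.25e-06) = 1789 rad/s.
Step 3 — f₀ = ω₀/(2π) = 284.7 Hz.
Step 4 — Series Q: Q = ω₀L/R = 1789·0.05/2200 = 0.04066.

(a) f₀ = 284.7 Hz  (b) Q = 0.04066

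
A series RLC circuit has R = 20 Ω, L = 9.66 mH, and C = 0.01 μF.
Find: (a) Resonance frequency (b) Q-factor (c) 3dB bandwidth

Step 1 — Resonance: ω₀ = 1/√(LC) = 1/√(0.00966·1e-08) = 1.017e+05 rad/s.
Step 2 — f₀ = ω₀/(2π) = 1.619e+04 Hz.
Step 3 — Series Q: Q = ω₀L/R = 1.017e+05·0.00966/20 = 49.14.
Step 4 — Bandwidth: Δω = ω₀/Q = 2070 rad/s; BW = Δω/(2π) = 329.5 Hz.

(a) f₀ = 1.619e+04 Hz  (b) Q = 49.14  (c) BW = 329.5 Hz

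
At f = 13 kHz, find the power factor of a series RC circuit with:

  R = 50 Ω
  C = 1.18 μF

Step 1 — Angular frequency: ω = 2π·f = 2π·1.3e+04 = 8.168e+04 rad/s.
Step 2 — Component impedances:
  R: Z = R = 50 Ω
  C: Z = 1/(jωC) = -j/(ω·C) = 0 - j10.38 Ω
Step 3 — Series combination: Z_total = R + C = 50 - j10.38 Ω = 51.07∠-11.7° Ω.
Step 4 — Power factor: PF = cos(φ) = Re(Z)/|Z| = 50/51.065 = 0.9791.
Step 5 — Type: Im(Z) = -10.38 ⇒ leading (phase φ = -11.7°).

PF = 0.9791 (leading, φ = -11.7°)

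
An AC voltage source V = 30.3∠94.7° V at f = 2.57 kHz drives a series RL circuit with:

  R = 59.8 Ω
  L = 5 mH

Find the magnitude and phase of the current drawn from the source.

Step 1 — Angular frequency: ω = 2π·f = 2π·2570 = 1.615e+04 rad/s.
Step 2 — Component impedances:
  R: Z = R = 59.8 Ω
  L: Z = jωL = j·1.615e+04·0.005 = 0 + j80.74 Ω
Step 3 — Series combination: Z_total = R + L = 59.8 + j80.74 Ω = 100.5∠53.5° Ω.
Step 4 — Source phasor: V = 30.3∠94.7° V = -2.483 + j30.2 V.
Step 5 — Ohm's law: I = V / Z_total = (-2.483 + j30.2) / (59.8 + j80.74) = 0.2268 + j0.1987 A.
Step 6 — Convert to polar: |I| = 0.3016 A, ∠I = 41.2°.

I = 0.3016∠41.2° A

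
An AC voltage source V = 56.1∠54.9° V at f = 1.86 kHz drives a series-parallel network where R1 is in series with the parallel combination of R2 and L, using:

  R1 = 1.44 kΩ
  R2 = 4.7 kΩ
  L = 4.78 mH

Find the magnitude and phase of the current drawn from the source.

Step 1 — Angular frequency: ω = 2π·f = 2π·1860 = 1.169e+04 rad/s.
Step 2 — Component impedances:
  R1: Z = R = 1440 Ω
  R2: Z = R = 4700 Ω
  L: Z = jωL = j·1.169e+04·0.00478 = 0 + j55.86 Ω
Step 3 — Parallel branch: R2 || L = 1/(1/R2 + 1/L) = 0.6639 + j55.85 Ω.
Step 4 — Series with R1: Z_total = R1 + (R2 || L) = 1441 + j55.85 Ω = 1442∠2.2° Ω.
Step 5 — Source phasor: V = 56.1∠54.9° V = 32.26 + j45.9 V.
Step 6 — Ohm's law: I = V / Z_total = (32.26 + j45.9) / (1441 + j55.85) = 0.02359 + j0.03094 A.
Step 7 — Convert to polar: |I| = 0.03891 A, ∠I = 52.7°.

I = 0.03891∠52.7° A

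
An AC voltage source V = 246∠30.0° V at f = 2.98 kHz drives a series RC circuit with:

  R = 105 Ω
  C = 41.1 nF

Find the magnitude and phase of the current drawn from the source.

Step 1 — Angular frequency: ω = 2π·f = 2π·2980 = 1.872e+04 rad/s.
Step 2 — Component impedances:
  R: Z = R = 105 Ω
  C: Z = 1/(jωC) = -j/(ω·C) = 0 - j1299 Ω
Step 3 — Series combination: Z_total = R + C = 105 - j1299 Ω = 1304∠-85.4° Ω.
Step 4 — Source phasor: V = 246∠30.0° V = 213 + j123 V.
Step 5 — Ohm's law: I = V / Z_total = (213 + j123) / (105 - j1299) = -0.08088 + j0.1705 A.
Step 6 — Convert to polar: |I| = 0.1887 A, ∠I = 115.4°.

I = 0.1887∠115.4° A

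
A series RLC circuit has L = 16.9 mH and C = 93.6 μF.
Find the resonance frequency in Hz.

Step 1 — Resonance condition Im(Z)=0 gives ω₀ = 1/√(LC).
Step 2 — ω₀ = 1/√(0.0169·9.36e-05) = 795.1 rad/s.
Step 3 — f₀ = ω₀/(2π) = 126.5 Hz.

f₀ = 126.5 Hz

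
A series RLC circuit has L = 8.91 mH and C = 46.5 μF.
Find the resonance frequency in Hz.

Step 1 — Resonance condition Im(Z)=0 gives ω₀ = 1/√(LC).
Step 2 — ω₀ = 1/√(0.00891·4.65e-05) = 1554 rad/s.
Step 3 — f₀ = ω₀/(2π) = 247.3 Hz.

f₀ = 247.3 Hz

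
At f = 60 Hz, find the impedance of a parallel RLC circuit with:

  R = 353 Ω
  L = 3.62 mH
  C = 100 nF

Step 1 — Angular frequency: ω = 2π·f = 2π·60 = 377 rad/s.
Step 2 — Component impedances:
  R: Z = R = 353 Ω
  L: Z = jωL = j·377·0.00362 = 0 + j1.365 Ω
  C: Z = 1/(jωC) = -j/(ω·C) = 0 - j2.653e+04 Ω
Step 3 — Parallel combination: 1/Z_total = 1/R + 1/L + 1/C; Z_total = 0.005276 + j1.365 Ω = 1.365∠89.8° Ω.

Z = 0.005276 + j1.365 Ω = 1.365∠89.8° Ω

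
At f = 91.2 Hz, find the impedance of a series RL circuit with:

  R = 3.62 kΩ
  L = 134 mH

Step 1 — Angular frequency: ω = 2π·f = 2π·91.2 = 573 rad/s.
Step 2 — Component impedances:
  R: Z = R = 3620 Ω
  L: Z = jωL = j·573·0.134 = 0 + j76.79 Ω
Step 3 — Series combination: Z_total = R + L = 3620 + j76.79 Ω = 3621∠1.2° Ω.

Z = 3620 + j76.79 Ω = 3621∠1.2° Ω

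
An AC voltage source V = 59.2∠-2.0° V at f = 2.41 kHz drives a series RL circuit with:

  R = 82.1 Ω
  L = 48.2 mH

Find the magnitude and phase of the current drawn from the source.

Step 1 — Angular frequency: ω = 2π·f = 2π·2410 = 1.514e+04 rad/s.
Step 2 — Component impedances:
  R: Z = R = 82.1 Ω
  L: Z = jωL = j·1.514e+04·0.0482 = 0 + j729.9 Ω
Step 3 — Series combination: Z_total = R + L = 82.1 + j729.9 Ω = 734.5∠83.6° Ω.
Step 4 — Source phasor: V = 59.2∠-2.0° V = 59.16 - j2.066 V.
Step 5 — Ohm's law: I = V / Z_total = (59.16 - j2.066) / (82.1 + j729.9) = 0.006209 - j0.08036 A.
Step 6 — Convert to polar: |I| = 0.0806 A, ∠I = -85.6°.

I = 0.0806∠-85.6° A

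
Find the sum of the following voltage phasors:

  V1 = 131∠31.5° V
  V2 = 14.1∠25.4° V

Step 1 — Convert each phasor to rectangular form:
  V1 = 131·(cos(31.5°) + j·sin(31.5°)) = 111.7 + j68.45 V
  V2 = 14.1·(cos(25.4°) + j·sin(25.4°)) = 12.74 + j6.048 V
Step 2 — Sum components: V_total = 124.4 + j74.5 V.
Step 3 — Convert to polar: |V_total| = 145 V, ∠V_total = 30.9°.

V_total = 145∠30.9° V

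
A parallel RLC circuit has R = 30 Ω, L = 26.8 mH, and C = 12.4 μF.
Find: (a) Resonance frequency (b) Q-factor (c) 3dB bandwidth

Step 1 — Resonance: ω₀ = 1/√(LC) = 1/√(0.0268·1.24e-05) = 1735 rad/s.
Step 2 — f₀ = ω₀/(2π) = 276.1 Hz.
Step 3 — Parallel Q: Q = R/(ω₀L) = 30/(1735·0.0268) = 0.6453.
Step 4 — Bandwidth: Δω = ω₀/Q = 2688 rad/s; BW = Δω/(2π) = 427.8 Hz.

(a) f₀ = 276.1 Hz  (b) Q = 0.6453  (c) BW = 427.8 Hz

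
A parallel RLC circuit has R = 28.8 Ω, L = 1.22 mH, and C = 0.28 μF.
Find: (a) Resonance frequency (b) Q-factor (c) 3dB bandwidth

Step 1 — Resonance: ω₀ = 1/√(LC) = 1/√(0.00122·2.8e-07) = 5.411e+04 rad/s.
Step 2 — f₀ = ω₀/(2π) = 8611 Hz.
Step 3 — Parallel Q: Q = R/(ω₀L) = 28.8/(5.411e+04·0.00122) = 0.4363.
Step 4 — Bandwidth: Δω = ω₀/Q = 1.24e+05 rad/s; BW = Δω/(2π) = 1.974e+04 Hz.

(a) f₀ = 8611 Hz  (b) Q = 0.4363  (c) BW = 1.974e+04 Hz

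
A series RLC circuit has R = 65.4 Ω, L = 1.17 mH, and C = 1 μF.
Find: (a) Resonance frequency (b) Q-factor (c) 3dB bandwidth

Step 1 — Resonance: ω₀ = 1/√(LC) = 1/√(0.00117·1e-06) = 2.924e+04 rad/s.
Step 2 — f₀ = ω₀/(2π) = 4653 Hz.
Step 3 — Series Q: Q = ω₀L/R = 2.924e+04·0.00117/65.4 = 0.523.
Step 4 — Bandwidth: Δω = ω₀/Q = 5.59e+04 rad/s; BW = Δω/(2π) = 8896 Hz.

(a) f₀ = 4653 Hz  (b) Q = 0.523  (c) BW = 8896 Hz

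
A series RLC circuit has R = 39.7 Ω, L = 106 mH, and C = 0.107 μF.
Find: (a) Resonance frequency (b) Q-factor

Step 1 — Resonance condition Im(Z)=0 gives ω₀ = 1/√(LC).
Step 2 — ω₀ = 1/√(0.106·1.07e-07) = 9390 rad/s.
Step 3 — f₀ = ω₀/(2π) = 1494 Hz.
Step 4 — Series Q: Q = ω₀L/R = 9390·0.106/39.7 = 25.07.

(a) f₀ = 1494 Hz  (b) Q = 25.07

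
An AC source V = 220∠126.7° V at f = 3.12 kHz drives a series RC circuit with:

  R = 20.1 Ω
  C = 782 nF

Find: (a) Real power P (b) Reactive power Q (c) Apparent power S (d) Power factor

Step 1 — Angular frequency: ω = 2π·f = 2π·3120 = 1.96e+04 rad/s.
Step 2 — Component impedances:
  R: Z = R = 20.1 Ω
  C: Z = 1/(jωC) = -j/(ω·C) = 0 - j65.23 Ω
Step 3 — Series combination: Z_total = R + C = 20.1 - j65.23 Ω = 68.26∠-72.9° Ω.
Step 4 — Source phasor: V = 220∠126.7° V = -131.5 + j176.4 V.
Step 5 — Current: I = V / Z = -3.037 - j1.08 A = 3.223∠-160.4° A.
Step 6 — Complex power: S = V·I* = 208.8 - j677.6 VA.
Step 7 — Real power: P = Re(S) = 208.8 W.
Step 8 — Reactive power: Q = Im(S) = -677.6 VAR.
Step 9 — Apparent power: |S| = 709.1 VA.
Step 10 — Power factor: PF = P/|S| = 0.2945 (leading).

(a) P = 208.8 W  (b) Q = -677.6 VAR  (c) S = 709.1 VA  (d) PF = 0.2945 (leading)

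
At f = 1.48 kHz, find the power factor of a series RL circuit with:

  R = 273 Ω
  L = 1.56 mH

Step 1 — Angular frequency: ω = 2π·f = 2π·1480 = 9299 rad/s.
Step 2 — Component impedances:
  R: Z = R = 273 Ω
  L: Z = jωL = j·9299·0.00156 = 0 + j14.51 Ω
Step 3 — Series combination: Z_total = R + L = 273 + j14.51 Ω = 273.4∠3.0° Ω.
Step 4 — Power factor: PF = cos(φ) = Re(Z)/|Z| = 273/273.39 = 0.9986.
Step 5 — Type: Im(Z) = 14.51 ⇒ lagging (phase φ = 3.0°).

PF = 0.9986 (lagging, φ = 3.0°)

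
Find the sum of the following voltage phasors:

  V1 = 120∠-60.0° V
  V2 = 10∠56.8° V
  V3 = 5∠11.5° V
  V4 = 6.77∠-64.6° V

Step 1 — Convert each phasor to rectangular form:
  V1 = 120·(cos(-60.0°) + j·sin(-60.0°)) = 60 - j103.9 V
  V2 = 10·(cos(56.8°) + j·sin(56.8°)) = 5.476 + j8.368 V
  V3 = 5·(cos(11.5°) + j·sin(11.5°)) = 4.9 + j0.9968 V
  V4 = 6.77·(cos(-64.6°) + j·sin(-64.6°)) = 2.904 - j6.116 V
Step 2 — Sum components: V_total = 73.28 - j100.7 V.
Step 3 — Convert to polar: |V_total| = 124.5 V, ∠V_total = -53.9°.

V_total = 124.5∠-53.9° V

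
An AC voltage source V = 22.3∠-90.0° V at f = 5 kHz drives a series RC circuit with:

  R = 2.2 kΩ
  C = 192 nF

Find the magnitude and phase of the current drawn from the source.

Step 1 — Angular frequency: ω = 2π·f = 2π·5000 = 3.142e+04 rad/s.
Step 2 — Component impedances:
  R: Z = R = 2200 Ω
  C: Z = 1/(jωC) = -j/(ω·C) = 0 - j165.8 Ω
Step 3 — Series combination: Z_total = R + C = 2200 - j165.8 Ω = 2206∠-4.3° Ω.
Step 4 — Source phasor: V = 22.3∠-90.0° V = 0 - j22.3 V.
Step 5 — Ohm's law: I = V / Z_total = (0 - j22.3) / (2200 - j165.8) = 0.0007595 - j0.01008 A.
Step 6 — Convert to polar: |I| = 0.01011 A, ∠I = -85.7°.

I = 0.01011∠-85.7° A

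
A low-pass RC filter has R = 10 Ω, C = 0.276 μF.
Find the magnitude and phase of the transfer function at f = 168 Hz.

Step 1 — Angular frequency: ω = 2π·168 = 1056 rad/s.
Step 2 — Transfer function: H(jω) = 1/(1 + jωRC).
Step 3 — Denominator: 1 + jωRC = 1 + j·1056·10·2.76e-07 = 1 + j0.002913.
Step 4 — H = 1 - j0.002913.
Step 5 — Magnitude: |H| = 1 (-0.0 dB); phase: φ = -0.2°.

|H| = 1 (-0.0 dB), φ = -0.2°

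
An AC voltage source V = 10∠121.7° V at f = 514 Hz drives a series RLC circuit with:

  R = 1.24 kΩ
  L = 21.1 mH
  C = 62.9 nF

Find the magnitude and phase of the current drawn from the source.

Step 1 — Angular frequency: ω = 2π·f = 2π·514 = 3230 rad/s.
Step 2 — Component impedances:
  R: Z = R = 1240 Ω
  L: Z = jωL = j·3230·0.0211 = 0 + j68.14 Ω
  C: Z = 1/(jωC) = -j/(ω·C) = 0 - j4923 Ω
Step 3 — Series combination: Z_total = R + L + C = 1240 - j4855 Ω = 5010∠-75.7° Ω.
Step 4 — Source phasor: V = 10∠121.7° V = -5.255 + j8.508 V.
Step 5 — Ohm's law: I = V / Z_total = (-5.255 + j8.508) / (1240 - j4855) = -0.001905 - j0.0005959 A.
Step 6 — Convert to polar: |I| = 0.001996 A, ∠I = -162.6°.

I = 0.001996∠-162.6° A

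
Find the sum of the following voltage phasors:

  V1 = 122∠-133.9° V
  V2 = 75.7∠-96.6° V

Step 1 — Convert each phasor to rectangular form:
  V1 = 122·(cos(-133.9°) + j·sin(-133.9°)) = -84.6 - j87.91 V
  V2 = 75.7·(cos(-96.6°) + j·sin(-96.6°)) = -8.701 - j75.2 V
Step 2 — Sum components: V_total = -93.3 - j163.1 V.
Step 3 — Convert to polar: |V_total| = 187.9 V, ∠V_total = -119.8°.

V_total = 187.9∠-119.8° V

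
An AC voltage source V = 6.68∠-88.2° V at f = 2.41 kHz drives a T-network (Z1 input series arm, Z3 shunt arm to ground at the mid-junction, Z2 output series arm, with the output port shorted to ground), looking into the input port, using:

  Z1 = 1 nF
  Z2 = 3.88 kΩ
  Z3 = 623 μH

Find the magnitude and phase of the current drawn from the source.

Step 1 — Angular frequency: ω = 2π·f = 2π·2410 = 1.514e+04 rad/s.
Step 2 — Component impedances:
  Z1: Z = 1/(jωC) = -j/(ω·C) = 0 - j6.604e+04 Ω
  Z2: Z = R = 3880 Ω
  Z3: Z = jωL = j·1.514e+04·0.000623 = 0 + j9.434 Ω
Step 3 — With the output port shorted to ground, the output series arm Z2 runs from the junction to ground; the shunt arm Z3 also runs from the junction to ground. They appear in parallel: Z3 || Z2 = 0.02294 + j9.434 Ω.
Step 4 — Series with input arm Z1: Z_in = Z1 + (Z3 || Z2) = 0.02294 - j6.603e+04 Ω = 6.603e+04∠-90.0° Ω.
Step 5 — Source phasor: V = 6.68∠-88.2° V = 0.2098 - j6.677 V.
Step 6 — Ohm's law: I = V / Z_total = (0.2098 - j6.677) / (0.02294 - j6.603e+04) = 0.0001011 + j3.178e-06 A.
Step 7 — Convert to polar: |I| = 0.0001012 A, ∠I = 1.8°.

I = 0.0001012∠1.8° A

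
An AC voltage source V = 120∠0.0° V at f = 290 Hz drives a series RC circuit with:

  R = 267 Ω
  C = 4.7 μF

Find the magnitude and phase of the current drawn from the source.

Step 1 — Angular frequency: ω = 2π·f = 2π·290 = 1822 rad/s.
Step 2 — Component impedances:
  R: Z = R = 267 Ω
  C: Z = 1/(jωC) = -j/(ω·C) = 0 - j116.8 Ω
Step 3 — Series combination: Z_total = R + C = 267 - j116.8 Ω = 291.4∠-23.6° Ω.
Step 4 — Source phasor: V = 120∠0.0° V = 120 V.
Step 5 — Ohm's law: I = V / Z_total = (120) / (267 - j116.8) = 0.3773 + j0.165 A.
Step 6 — Convert to polar: |I| = 0.4118 A, ∠I = 23.6°.

I = 0.4118∠23.6° A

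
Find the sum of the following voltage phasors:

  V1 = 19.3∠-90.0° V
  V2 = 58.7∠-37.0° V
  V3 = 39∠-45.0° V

Step 1 — Convert each phasor to rectangular form:
  V1 = 19.3·(cos(-90.0°) + j·sin(-90.0°)) = 0 - j19.3 V
  V2 = 58.7·(cos(-37.0°) + j·sin(-37.0°)) = 46.88 - j35.33 V
  V3 = 39·(cos(-45.0°) + j·sin(-45.0°)) = 27.58 - j27.58 V
Step 2 — Sum components: V_total = 74.46 - j82.2 V.
Step 3 — Convert to polar: |V_total| = 110.9 V, ∠V_total = -47.8°.

V_total = 110.9∠-47.8° V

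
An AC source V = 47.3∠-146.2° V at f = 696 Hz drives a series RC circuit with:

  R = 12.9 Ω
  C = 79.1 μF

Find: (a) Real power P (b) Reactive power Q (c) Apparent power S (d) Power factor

Step 1 — Angular frequency: ω = 2π·f = 2π·696 = 4373 rad/s.
Step 2 — Component impedances:
  R: Z = R = 12.9 Ω
  C: Z = 1/(jωC) = -j/(ω·C) = 0 - j2.891 Ω
Step 3 — Series combination: Z_total = R + C = 12.9 - j2.891 Ω = 13.22∠-12.6° Ω.
Step 4 — Source phasor: V = 47.3∠-146.2° V = -39.31 - j26.31 V.
Step 5 — Current: I = V / Z = -2.466 - j2.592 A = 3.578∠-133.6° A.
Step 6 — Complex power: S = V·I* = 165.1 - j37.01 VA.
Step 7 — Real power: P = Re(S) = 165.1 W.
Step 8 — Reactive power: Q = Im(S) = -37.01 VAR.
Step 9 — Apparent power: |S| = 169.2 VA.
Step 10 — Power factor: PF = P/|S| = 0.9758 (leading).

(a) P = 165.1 W  (b) Q = -37.01 VAR  (c) S = 169.2 VA  (d) PF = 0.9758 (leading)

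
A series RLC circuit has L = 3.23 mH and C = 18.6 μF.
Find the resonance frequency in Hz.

Step 1 — Resonance condition Im(Z)=0 gives ω₀ = 1/√(LC).
Step 2 — ω₀ = 1/√(0.00323·1.86e-05) = 4080 rad/s.
Step 3 — f₀ = ω₀/(2π) = 649.3 Hz.

f₀ = 649.3 Hz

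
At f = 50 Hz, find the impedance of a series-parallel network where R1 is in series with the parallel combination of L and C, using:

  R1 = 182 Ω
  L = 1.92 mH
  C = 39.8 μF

Step 1 — Angular frequency: ω = 2π·f = 2π·50 = 314.2 rad/s.
Step 2 — Component impedances:
  R1: Z = R = 182 Ω
  L: Z = jωL = j·314.2·0.00192 = 0 + j0.6032 Ω
  C: Z = 1/(jωC) = -j/(ω·C) = 0 - j79.98 Ω
Step 3 — Parallel branch: L || C = 1/(1/L + 1/C) = 0 + j0.6078 Ω.
Step 4 — Series with R1: Z_total = R1 + (L || C) = 182 + j0.6078 Ω = 182∠0.2° Ω.

Z = 182 + j0.6078 Ω = 182∠0.2° Ω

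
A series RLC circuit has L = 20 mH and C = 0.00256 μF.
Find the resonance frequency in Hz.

Step 1 — Resonance condition Im(Z)=0 gives ω₀ = 1/√(LC).
Step 2 — ω₀ = 1/√(0.02·2.56e-09) = 1.398e+05 rad/s.
Step 3 — f₀ = ω₀/(2π) = 2.224e+04 Hz.

f₀ = 2.224e+04 Hz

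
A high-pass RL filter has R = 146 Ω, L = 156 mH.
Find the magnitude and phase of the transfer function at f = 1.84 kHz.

Step 1 — Angular frequency: ω = 2π·1840 = 1.156e+04 rad/s.
Step 2 — Transfer function: H(jω) = jωL/(R + jωL).
Step 3 — Numerator jωL = j·1804; denominator R + jωL = 146 + j1804.
Step 4 — H = 0.9935 + j0.08043.
Step 5 — Magnitude: |H| = 0.9967 (-0.0 dB); phase: φ = 4.6°.

|H| = 0.9967 (-0.0 dB), φ = 4.6°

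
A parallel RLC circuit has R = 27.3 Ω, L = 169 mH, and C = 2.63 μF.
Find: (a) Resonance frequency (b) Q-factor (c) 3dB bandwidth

Step 1 — Resonance: ω₀ = 1/√(LC) = 1/√(0.169·2.63e-06) = 1500 rad/s.
Step 2 — f₀ = ω₀/(2π) = 238.7 Hz.
Step 3 — Parallel Q: Q = R/(ω₀L) = 27.3/(1500·0.169) = 0.1077.
Step 4 — Bandwidth: Δω = ω₀/Q = 1.393e+04 rad/s; BW = Δω/(2π) = 2217 Hz.

(a) f₀ = 238.7 Hz  (b) Q = 0.1077  (c) BW = 2217 Hz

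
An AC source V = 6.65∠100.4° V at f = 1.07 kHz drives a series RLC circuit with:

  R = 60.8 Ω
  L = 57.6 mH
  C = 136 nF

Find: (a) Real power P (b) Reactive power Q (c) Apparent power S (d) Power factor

Step 1 — Angular frequency: ω = 2π·f = 2π·1070 = 6723 rad/s.
Step 2 — Component impedances:
  R: Z = R = 60.8 Ω
  L: Z = jωL = j·6723·0.0576 = 0 + j387.2 Ω
  C: Z = 1/(jωC) = -j/(ω·C) = 0 - j1094 Ω
Step 3 — Series combination: Z_total = R + L + C = 60.8 - j706.5 Ω = 709.1∠-85.1° Ω.
Step 4 — Source phasor: V = 6.65∠100.4° V = -1.2 + j6.541 V.
Step 5 — Current: I = V / Z = -0.009336 - j0.0008958 A = 0.009379∠-174.5° A.
Step 6 — Complex power: S = V·I* = 0.005348 - j0.06214 VA.
Step 7 — Real power: P = Re(S) = 0.005348 W.
Step 8 — Reactive power: Q = Im(S) = -0.06214 VAR.
Step 9 — Apparent power: |S| = 0.06237 VA.
Step 10 — Power factor: PF = P/|S| = 0.08575 (leading).

(a) P = 0.005348 W  (b) Q = -0.06214 VAR  (c) S = 0.06237 VA  (d) PF = 0.08575 (leading)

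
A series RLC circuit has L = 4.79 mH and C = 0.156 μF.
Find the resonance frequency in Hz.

Step 1 — Resonance condition Im(Z)=0 gives ω₀ = 1/√(LC).
Step 2 — ω₀ = 1/√(0.00479·1.56e-07) = 3.658e+04 rad/s.
Step 3 — f₀ = ω₀/(2π) = 5822 Hz.

f₀ = 5822 Hz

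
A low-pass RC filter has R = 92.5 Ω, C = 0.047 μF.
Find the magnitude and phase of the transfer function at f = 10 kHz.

Step 1 — Angular frequency: ω = 2π·1e+04 = 6.283e+04 rad/s.
Step 2 — Transfer function: H(jω) = 1/(1 + jωRC).
Step 3 — Denominator: 1 + jωRC = 1 + j·6.283e+04·92.5·4.7e-08 = 1 + j0.2732.
Step 4 — H = 0.9306 - j0.2542.
Step 5 — Magnitude: |H| = 0.9647 (-0.3 dB); phase: φ = -15.3°.

|H| = 0.9647 (-0.3 dB), φ = -15.3°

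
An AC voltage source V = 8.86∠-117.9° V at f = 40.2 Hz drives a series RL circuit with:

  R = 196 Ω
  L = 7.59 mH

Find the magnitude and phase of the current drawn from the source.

Step 1 — Angular frequency: ω = 2π·f = 2π·40.2 = 252.6 rad/s.
Step 2 — Component impedances:
  R: Z = R = 196 Ω
  L: Z = jωL = j·252.6·0.00759 = 0 + j1.917 Ω
Step 3 — Series combination: Z_total = R + L = 196 + j1.917 Ω = 196∠0.6° Ω.
Step 4 — Source phasor: V = 8.86∠-117.9° V = -4.146 - j7.83 V.
Step 5 — Ohm's law: I = V / Z_total = (-4.146 - j7.83) / (196 + j1.917) = -0.02154 - j0.03974 A.
Step 6 — Convert to polar: |I| = 0.0452 A, ∠I = -118.5°.

I = 0.0452∠-118.5° A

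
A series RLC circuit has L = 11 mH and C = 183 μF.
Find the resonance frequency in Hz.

Step 1 — Resonance condition Im(Z)=0 gives ω₀ = 1/√(LC).
Step 2 — ω₀ = 1/√(0.011·0.000183) = 704.8 rad/s.
Step 3 — f₀ = ω₀/(2π) = 112.2 Hz.

f₀ = 112.2 Hz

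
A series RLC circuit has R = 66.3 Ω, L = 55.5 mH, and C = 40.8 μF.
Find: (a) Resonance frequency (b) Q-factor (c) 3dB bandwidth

Step 1 — Resonance: ω₀ = 1/√(LC) = 1/√(0.0555·4.08e-05) = 664.5 rad/s.
Step 2 — f₀ = ω₀/(2π) = 105.8 Hz.
Step 3 — Series Q: Q = ω₀L/R = 664.5·0.0555/66.3 = 0.5563.
Step 4 — Bandwidth: Δω = ω₀/Q = 1195 rad/s; BW = Δω/(2π) = 190.1 Hz.

(a) f₀ = 105.8 Hz  (b) Q = 0.5563  (c) BW = 190.1 Hz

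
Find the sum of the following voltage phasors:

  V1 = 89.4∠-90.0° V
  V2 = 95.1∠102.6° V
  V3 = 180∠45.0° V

Step 1 — Convert each phasor to rectangular form:
  V1 = 89.4·(cos(-90.0°) + j·sin(-90.0°)) = 0 - j89.4 V
  V2 = 95.1·(cos(102.6°) + j·sin(102.6°)) = -20.75 + j92.81 V
  V3 = 180·(cos(45.0°) + j·sin(45.0°)) = 127.3 + j127.3 V
Step 2 — Sum components: V_total = 106.5 + j130.7 V.
Step 3 — Convert to polar: |V_total| = 168.6 V, ∠V_total = 50.8°.

V_total = 168.6∠50.8° V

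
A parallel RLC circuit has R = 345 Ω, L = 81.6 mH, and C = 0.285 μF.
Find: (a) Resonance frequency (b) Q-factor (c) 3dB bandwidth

Step 1 — Resonance: ω₀ = 1/√(LC) = 1/√(0.0816·2.85e-07) = 6557 rad/s.
Step 2 — f₀ = ω₀/(2π) = 1044 Hz.
Step 3 — Parallel Q: Q = R/(ω₀L) = 345/(6557·0.0816) = 0.6448.
Step 4 — Bandwidth: Δω = ω₀/Q = 1.017e+04 rad/s; BW = Δω/(2π) = 1619 Hz.

(a) f₀ = 1044 Hz  (b) Q = 0.6448  (c) BW = 1619 Hz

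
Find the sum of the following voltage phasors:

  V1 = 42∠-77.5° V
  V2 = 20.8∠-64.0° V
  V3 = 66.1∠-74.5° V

Step 1 — Convert each phasor to rectangular form:
  V1 = 42·(cos(-77.5°) + j·sin(-77.5°)) = 9.09 - j41 V
  V2 = 20.8·(cos(-64.0°) + j·sin(-64.0°)) = 9.118 - j18.69 V
  V3 = 66.1·(cos(-74.5°) + j·sin(-74.5°)) = 17.66 - j63.7 V
Step 2 — Sum components: V_total = 35.87 - j123.4 V.
Step 3 — Convert to polar: |V_total| = 128.5 V, ∠V_total = -73.8°.

V_total = 128.5∠-73.8° V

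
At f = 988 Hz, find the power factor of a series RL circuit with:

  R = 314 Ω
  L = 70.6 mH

Step 1 — Angular frequency: ω = 2π·f = 2π·988 = 6208 rad/s.
Step 2 — Component impedances:
  R: Z = R = 314 Ω
  L: Z = jωL = j·6208·0.0706 = 0 + j438.3 Ω
Step 3 — Series combination: Z_total = R + L = 314 + j438.3 Ω = 539.1∠54.4° Ω.
Step 4 — Power factor: PF = cos(φ) = Re(Z)/|Z| = 314/539.14 = 0.5824.
Step 5 — Type: Im(Z) = 438.3 ⇒ lagging (phase φ = 54.4°).

PF = 0.5824 (lagging, φ = 54.4°)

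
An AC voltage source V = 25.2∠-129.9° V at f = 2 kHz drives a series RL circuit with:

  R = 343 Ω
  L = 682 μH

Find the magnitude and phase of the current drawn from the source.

Step 1 — Angular frequency: ω = 2π·f = 2π·2000 = 1.257e+04 rad/s.
Step 2 — Component impedances:
  R: Z = R = 343 Ω
  L: Z = jωL = j·1.257e+04·0.000682 = 0 + j8.57 Ω
Step 3 — Series combination: Z_total = R + L = 343 + j8.57 Ω = 343.1∠1.4° Ω.
Step 4 — Source phasor: V = 25.2∠-129.9° V = -16.16 - j19.33 V.
Step 5 — Ohm's law: I = V / Z_total = (-16.16 - j19.33) / (343 + j8.57) = -0.0485 - j0.05515 A.
Step 6 — Convert to polar: |I| = 0.07345 A, ∠I = -131.3°.

I = 0.07345∠-131.3° A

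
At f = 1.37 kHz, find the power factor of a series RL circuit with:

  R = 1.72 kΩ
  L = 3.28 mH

Step 1 — Angular frequency: ω = 2π·f = 2π·1370 = 8608 rad/s.
Step 2 — Component impedances:
  R: Z = R = 1720 Ω
  L: Z = jωL = j·8608·0.00328 = 0 + j28.23 Ω
Step 3 — Series combination: Z_total = R + L = 1720 + j28.23 Ω = 1720∠0.9° Ω.
Step 4 — Power factor: PF = cos(φ) = Re(Z)/|Z| = 1720/1720.2 = 0.9999.
Step 5 — Type: Im(Z) = 28.23 ⇒ lagging (phase φ = 0.9°).

PF = 0.9999 (lagging, φ = 0.9°)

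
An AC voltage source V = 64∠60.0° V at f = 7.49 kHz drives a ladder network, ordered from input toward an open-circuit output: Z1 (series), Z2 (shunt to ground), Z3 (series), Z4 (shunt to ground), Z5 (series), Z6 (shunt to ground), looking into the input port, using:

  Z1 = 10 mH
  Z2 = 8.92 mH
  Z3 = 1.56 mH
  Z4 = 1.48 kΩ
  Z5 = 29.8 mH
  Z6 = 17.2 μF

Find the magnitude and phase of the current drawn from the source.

Step 1 — Angular frequency: ω = 2π·f = 2π·7490 = 4.706e+04 rad/s.
Step 2 — Component impedances:
  Z1: Z = jωL = j·4.706e+04·0.01 = 0 + j470.6 Ω
  Z2: Z = jωL = j·4.706e+04·0.00892 = 0 + j419.8 Ω
  Z3: Z = jωL = j·4.706e+04·0.00156 = 0 + j73.42 Ω
  Z4: Z = R = 1480 Ω
  Z5: Z = jωL = j·4.706e+04·0.0298 = 0 + j1402 Ω
  Z6: Z = 1/(jωC) = -j/(ω·C) = 0 - j1.235 Ω
Step 3 — Ladder network (open output): work backward from the far end, alternating series and parallel combinations. Z_in = 61.41 + j782.2 Ω = 784.6∠85.5° Ω.
Step 4 — Source phasor: V = 64∠60.0° V = 32 + j55.43 V.
Step 5 — Ohm's law: I = V / Z_total = (32 + j55.43) / (61.41 + j782.2) = 0.07361 - j0.03513 A.
Step 6 — Convert to polar: |I| = 0.08157 A, ∠I = -25.5°.

I = 0.08157∠-25.5° A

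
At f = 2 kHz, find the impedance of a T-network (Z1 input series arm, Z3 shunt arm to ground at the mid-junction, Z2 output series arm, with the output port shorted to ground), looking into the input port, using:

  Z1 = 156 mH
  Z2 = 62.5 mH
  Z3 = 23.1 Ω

Step 1 — Angular frequency: ω = 2π·f = 2π·2000 = 1.257e+04 rad/s.
Step 2 — Component impedances:
  Z1: Z = jωL = j·1.257e+04·0.156 = 0 + j1960 Ω
  Z2: Z = jωL = j·1.257e+04·0.0625 = 0 + j785.4 Ω
  Z3: Z = R = 23.1 Ω
Step 3 — With the output port shorted to ground, the output series arm Z2 runs from the junction to ground; the shunt arm Z3 also runs from the junction to ground. They appear in parallel: Z3 || Z2 = 23.08 + j0.6788 Ω.
Step 4 — Series with input arm Z1: Z_in = Z1 + (Z3 || Z2) = 23.08 + j1961 Ω = 1961∠89.3° Ω.

Z = 23.08 + j1961 Ω = 1961∠89.3° Ω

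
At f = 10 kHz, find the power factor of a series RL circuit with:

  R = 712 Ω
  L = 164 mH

Step 1 — Angular frequency: ω = 2π·f = 2π·1e+04 = 6.283e+04 rad/s.
Step 2 — Component impedances:
  R: Z = R = 712 Ω
  L: Z = jωL = j·6.283e+04·0.164 = 0 + j1.03e+04 Ω
Step 3 — Series combination: Z_total = R + L = 712 + j1.03e+04 Ω = 1.033e+04∠86.0° Ω.
Step 4 — Power factor: PF = cos(φ) = Re(Z)/|Z| = 712/1.033e+04 = 0.06893.
Step 5 — Type: Im(Z) = 1.03e+04 ⇒ lagging (phase φ = 86.0°).

PF = 0.06893 (lagging, φ = 86.0°)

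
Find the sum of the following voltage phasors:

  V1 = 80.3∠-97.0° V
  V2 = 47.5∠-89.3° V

Step 1 — Convert each phasor to rectangular form:
  V1 = 80.3·(cos(-97.0°) + j·sin(-97.0°)) = -9.786 - j79.7 V
  V2 = 47.5·(cos(-89.3°) + j·sin(-89.3°)) = 0.5803 - j47.5 V
Step 2 — Sum components: V_total = -9.206 - j127.2 V.
Step 3 — Convert to polar: |V_total| = 127.5 V, ∠V_total = -94.1°.

V_total = 127.5∠-94.1° V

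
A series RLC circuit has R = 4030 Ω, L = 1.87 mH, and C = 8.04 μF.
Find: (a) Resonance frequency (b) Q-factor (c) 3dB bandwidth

Step 1 — Resonance: ω₀ = 1/√(LC) = 1/√(0.00187·8.04e-06) = 8156 rad/s.
Step 2 — f₀ = ω₀/(2π) = 1298 Hz.
Step 3 — Series Q: Q = ω₀L/R = 8156·0.00187/4030 = 0.003784.
Step 4 — Bandwidth: Δω = ω₀/Q = 2.155e+06 rad/s; BW = Δω/(2π) = 3.43e+05 Hz.

(a) f₀ = 1298 Hz  (b) Q = 0.003784  (c) BW = 3.43e+05 Hz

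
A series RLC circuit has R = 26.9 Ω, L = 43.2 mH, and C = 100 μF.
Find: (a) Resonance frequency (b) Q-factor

Step 1 — Resonance condition Im(Z)=0 gives ω₀ = 1/√(LC).
Step 2 — ω₀ = 1/√(0.0432·0.0001) = 481.1 rad/s.
Step 3 — f₀ = ω₀/(2π) = 76.57 Hz.
Step 4 — Series Q: Q = ω₀L/R = 481.1·0.0432/26.9 = 0.7727.

(a) f₀ = 76.57 Hz  (b) Q = 0.7727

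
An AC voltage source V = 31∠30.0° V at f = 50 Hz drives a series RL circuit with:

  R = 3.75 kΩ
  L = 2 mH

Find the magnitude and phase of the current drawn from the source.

Step 1 — Angular frequency: ω = 2π·f = 2π·50 = 314.2 rad/s.
Step 2 — Component impedances:
  R: Z = R = 3750 Ω
  L: Z = jωL = j·314.2·0.002 = 0 + j0.6283 Ω
Step 3 — Series combination: Z_total = R + L = 3750 + j0.6283 Ω = 3750∠0.0° Ω.
Step 4 — Source phasor: V = 31∠30.0° V = 26.85 + j15.5 V.
Step 5 — Ohm's law: I = V / Z_total = (26.85 + j15.5) / (3750 + j0.6283) = 0.00716 + j0.004132 A.
Step 6 — Convert to polar: |I| = 0.008267 A, ∠I = 30.0°.

I = 0.008267∠30.0° A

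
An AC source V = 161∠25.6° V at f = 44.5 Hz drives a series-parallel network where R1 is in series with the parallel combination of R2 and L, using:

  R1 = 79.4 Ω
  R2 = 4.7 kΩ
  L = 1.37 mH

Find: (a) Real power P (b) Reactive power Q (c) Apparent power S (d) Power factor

Step 1 — Angular frequency: ω = 2π·f = 2π·44.5 = 279.6 rad/s.
Step 2 — Component impedances:
  R1: Z = R = 79.4 Ω
  R2: Z = R = 4700 Ω
  L: Z = jωL = j·279.6·0.00137 = 0 + j0.3831 Ω
Step 3 — Parallel branch: R2 || L = 1/(1/R2 + 1/L) = 3.122e-05 + j0.3831 Ω.
Step 4 — Series with R1: Z_total = R1 + (R2 || L) = 79.4 + j0.3831 Ω = 79.4∠0.3° Ω.
Step 5 — Source phasor: V = 161∠25.6° V = 145.2 + j69.57 V.
Step 6 — Current: I = V / Z = 1.833 + j0.8673 A = 2.028∠25.3° A.
Step 7 — Complex power: S = V·I* = 326.5 + j1.575 VA.
Step 8 — Real power: P = Re(S) = 326.5 W.
Step 9 — Reactive power: Q = Im(S) = 1.575 VAR.
Step 10 — Apparent power: |S| = 326.5 VA.
Step 11 — Power factor: PF = P/|S| = 1 (lagging).

(a) P = 326.5 W  (b) Q = 1.575 VAR  (c) S = 326.5 VA  (d) PF = 1 (lagging)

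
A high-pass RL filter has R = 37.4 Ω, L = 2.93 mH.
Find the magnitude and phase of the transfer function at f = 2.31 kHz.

Step 1 — Angular frequency: ω = 2π·2310 = 1.451e+04 rad/s.
Step 2 — Transfer function: H(jω) = jωL/(R + jωL).
Step 3 — Numerator jωL = j·42.53; denominator R + jωL = 37.4 + j42.53.
Step 4 — H = 0.5639 + j0.4959.
Step 5 — Magnitude: |H| = 0.7509 (-2.5 dB); phase: φ = 41.3°.

|H| = 0.7509 (-2.5 dB), φ = 41.3°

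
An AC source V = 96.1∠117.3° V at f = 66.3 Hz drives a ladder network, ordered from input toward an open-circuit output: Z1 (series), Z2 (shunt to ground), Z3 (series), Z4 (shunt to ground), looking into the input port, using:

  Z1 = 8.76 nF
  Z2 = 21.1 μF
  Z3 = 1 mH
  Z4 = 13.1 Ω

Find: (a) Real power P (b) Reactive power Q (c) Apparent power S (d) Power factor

Step 1 — Angular frequency: ω = 2π·f = 2π·66.3 = 416.6 rad/s.
Step 2 — Component impedances:
  Z1: Z = 1/(jωC) = -j/(ω·C) = 0 - j2.74e+05 Ω
  Z2: Z = 1/(jωC) = -j/(ω·C) = 0 - j113.8 Ω
  Z3: Z = jωL = j·416.6·0.001 = 0 + j0.4166 Ω
  Z4: Z = R = 13.1 Ω
Step 3 — Ladder network (open output): work backward from the far end, alternating series and parallel combinations. Z_in = 13.02 - j2.74e+05 Ω = 2.74e+05∠-90.0° Ω.
Step 4 — Source phasor: V = 96.1∠117.3° V = -44.08 + j85.4 V.
Step 5 — Current: I = V / Z = -0.0003116 - j0.0001608 A = 0.0003507∠-152.7° A.
Step 6 — Complex power: S = V·I* = 1.602e-06 - j0.0337 VA.
Step 7 — Real power: P = Re(S) = 1.602e-06 W.
Step 8 — Reactive power: Q = Im(S) = -0.0337 VAR.
Step 9 — Apparent power: |S| = 0.0337 VA.
Step 10 — Power factor: PF = P/|S| = 4.752e-05 (leading).

(a) P = 1.602e-06 W  (b) Q = -0.0337 VAR  (c) S = 0.0337 VA  (d) PF = 4.752e-05 (leading)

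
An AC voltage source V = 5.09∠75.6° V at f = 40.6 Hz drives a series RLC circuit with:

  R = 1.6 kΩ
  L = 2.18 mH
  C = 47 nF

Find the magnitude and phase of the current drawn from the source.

Step 1 — Angular frequency: ω = 2π·f = 2π·40.6 = 255.1 rad/s.
Step 2 — Component impedances:
  R: Z = R = 1600 Ω
  L: Z = jωL = j·255.1·0.00218 = 0 + j0.5561 Ω
  C: Z = 1/(jωC) = -j/(ω·C) = 0 - j8.341e+04 Ω
Step 3 — Series combination: Z_total = R + L + C = 1600 - j8.341e+04 Ω = 8.342e+04∠-88.9° Ω.
Step 4 — Source phasor: V = 5.09∠75.6° V = 1.266 + j4.93 V.
Step 5 — Ohm's law: I = V / Z_total = (1.266 + j4.93) / (1600 - j8.341e+04) = -5.88e-05 + j1.63e-05 A.
Step 6 — Convert to polar: |I| = 6.102e-05 A, ∠I = 164.5°.

I = 6.102e-05∠164.5° A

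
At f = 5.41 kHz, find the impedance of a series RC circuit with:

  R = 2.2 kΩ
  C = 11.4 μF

Step 1 — Angular frequency: ω = 2π·f = 2π·5410 = 3.399e+04 rad/s.
Step 2 — Component impedances:
  R: Z = R = 2200 Ω
  C: Z = 1/(jωC) = -j/(ω·C) = 0 - j2.581 Ω
Step 3 — Series combination: Z_total = R + C = 2200 - j2.581 Ω = 2200∠-0.1° Ω.

Z = 2200 - j2.581 Ω = 2200∠-0.1° Ω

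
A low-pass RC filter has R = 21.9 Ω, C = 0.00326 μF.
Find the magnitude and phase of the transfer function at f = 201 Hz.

Step 1 — Angular frequency: ω = 2π·201 = 1263 rad/s.
Step 2 — Transfer function: H(jω) = 1/(1 + jωRC).
Step 3 — Denominator: 1 + jωRC = 1 + j·1263·21.9·3.26e-09 = 1 + j9.016e-05.
Step 4 — H = 1 - j9.016e-05.
Step 5 — Magnitude: |H| = 1 (-0.0 dB); phase: φ = -0.0°.

|H| = 1 (-0.0 dB), φ = -0.0°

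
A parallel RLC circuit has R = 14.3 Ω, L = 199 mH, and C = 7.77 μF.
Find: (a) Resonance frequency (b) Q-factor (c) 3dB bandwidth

Step 1 — Resonance: ω₀ = 1/√(LC) = 1/√(0.199·7.77e-06) = 804.2 rad/s.
Step 2 — f₀ = ω₀/(2π) = 128 Hz.
Step 3 — Parallel Q: Q = R/(ω₀L) = 14.3/(804.2·0.199) = 0.08936.
Step 4 — Bandwidth: Δω = ω₀/Q = 9000 rad/s; BW = Δω/(2π) = 1432 Hz.

(a) f₀ = 128 Hz  (b) Q = 0.08936  (c) BW = 1432 Hz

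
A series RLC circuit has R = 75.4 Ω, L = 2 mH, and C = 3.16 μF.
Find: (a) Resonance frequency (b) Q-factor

Step 1 — Resonance condition Im(Z)=0 gives ω₀ = 1/√(LC).
Step 2 — ω₀ = 1/√(0.002·3.16e-06) = 1.258e+04 rad/s.
Step 3 — f₀ = ω₀/(2π) = 2002 Hz.
Step 4 — Series Q: Q = ω₀L/R = 1.258e+04·0.002/75.4 = 0.3337.

(a) f₀ = 2002 Hz  (b) Q = 0.3337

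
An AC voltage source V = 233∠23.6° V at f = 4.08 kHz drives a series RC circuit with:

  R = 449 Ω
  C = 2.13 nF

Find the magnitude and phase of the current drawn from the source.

Step 1 — Angular frequency: ω = 2π·f = 2π·4080 = 2.564e+04 rad/s.
Step 2 — Component impedances:
  R: Z = R = 449 Ω
  C: Z = 1/(jωC) = -j/(ω·C) = 0 - j1.831e+04 Ω
Step 3 — Series combination: Z_total = R + C = 449 - j1.831e+04 Ω = 1.832e+04∠-88.6° Ω.
Step 4 — Source phasor: V = 233∠23.6° V = 213.5 + j93.28 V.
Step 5 — Ohm's law: I = V / Z_total = (213.5 + j93.28) / (449 - j1.831e+04) = -0.004805 + j0.01178 A.
Step 6 — Convert to polar: |I| = 0.01272 A, ∠I = 112.2°.

I = 0.01272∠112.2° A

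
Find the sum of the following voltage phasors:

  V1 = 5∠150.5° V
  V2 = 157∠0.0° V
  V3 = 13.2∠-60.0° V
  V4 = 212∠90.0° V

Step 1 — Convert each phasor to rectangular form:
  V1 = 5·(cos(150.5°) + j·sin(150.5°)) = -4.352 + j2.462 V
  V2 = 157·(cos(0.0°) + j·sin(0.0°)) = 157 V
  V3 = 13.2·(cos(-60.0°) + j·sin(-60.0°)) = 6.6 - j11.43 V
  V4 = 212·(cos(90.0°) + j·sin(90.0°)) = 0 + j212 V
Step 2 — Sum components: V_total = 159.2 + j203 V.
Step 3 — Convert to polar: |V_total| = 258 V, ∠V_total = 51.9°.

V_total = 258∠51.9° V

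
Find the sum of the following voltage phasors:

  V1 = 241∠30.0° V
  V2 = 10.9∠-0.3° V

Step 1 — Convert each phasor to rectangular form:
  V1 = 241·(cos(30.0°) + j·sin(30.0°)) = 208.7 + j120.5 V
  V2 = 10.9·(cos(-0.3°) + j·sin(-0.3°)) = 10.9 - j0.05707 V
Step 2 — Sum components: V_total = 219.6 + j120.4 V.
Step 3 — Convert to polar: |V_total| = 250.5 V, ∠V_total = 28.7°.

V_total = 250.5∠28.7° V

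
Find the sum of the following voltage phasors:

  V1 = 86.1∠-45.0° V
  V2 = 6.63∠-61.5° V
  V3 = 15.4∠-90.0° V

Step 1 — Convert each phasor to rectangular form:
  V1 = 86.1·(cos(-45.0°) + j·sin(-45.0°)) = 60.88 - j60.88 V
  V2 = 6.63·(cos(-61.5°) + j·sin(-61.5°)) = 3.164 - j5.827 V
  V3 = 15.4·(cos(-90.0°) + j·sin(-90.0°)) = 0 - j15.4 V
Step 2 — Sum components: V_total = 64.05 - j82.11 V.
Step 3 — Convert to polar: |V_total| = 104.1 V, ∠V_total = -52.0°.

V_total = 104.1∠-52.0° V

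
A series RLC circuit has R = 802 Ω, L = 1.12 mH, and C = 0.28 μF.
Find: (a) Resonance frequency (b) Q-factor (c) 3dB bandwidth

Step 1 — Resonance condition Im(Z)=0 gives ω₀ = 1/√(LC).
Step 2 — ω₀ = 1/√(0.00112·2.8e-07) = 5.647e+04 rad/s.
Step 3 — f₀ = ω₀/(2π) = 8987 Hz.
Step 4 — Series Q: Q = ω₀L/R = 5.647e+04·0.00112/802 = 0.07886.
Step 5 — 3dB bandwidth: Δω = ω₀/Q = 7.161e+05 rad/s; BW = Δω/(2π) = 1.14e+05 Hz.

(a) f₀ = 8987 Hz  (b) Q = 0.07886  (c) BW = 1.14e+05 Hz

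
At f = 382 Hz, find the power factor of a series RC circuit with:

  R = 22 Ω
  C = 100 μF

Step 1 — Angular frequency: ω = 2π·f = 2π·382 = 2400 rad/s.
Step 2 — Component impedances:
  R: Z = R = 22 Ω
  C: Z = 1/(jωC) = -j/(ω·C) = 0 - j4.166 Ω
Step 3 — Series combination: Z_total = R + C = 22 - j4.166 Ω = 22.39∠-10.7° Ω.
Step 4 — Power factor: PF = cos(φ) = Re(Z)/|Z| = 22/22.391 = 0.9825.
Step 5 — Type: Im(Z) = -4.166 ⇒ leading (phase φ = -10.7°).

PF = 0.9825 (leading, φ = -10.7°)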